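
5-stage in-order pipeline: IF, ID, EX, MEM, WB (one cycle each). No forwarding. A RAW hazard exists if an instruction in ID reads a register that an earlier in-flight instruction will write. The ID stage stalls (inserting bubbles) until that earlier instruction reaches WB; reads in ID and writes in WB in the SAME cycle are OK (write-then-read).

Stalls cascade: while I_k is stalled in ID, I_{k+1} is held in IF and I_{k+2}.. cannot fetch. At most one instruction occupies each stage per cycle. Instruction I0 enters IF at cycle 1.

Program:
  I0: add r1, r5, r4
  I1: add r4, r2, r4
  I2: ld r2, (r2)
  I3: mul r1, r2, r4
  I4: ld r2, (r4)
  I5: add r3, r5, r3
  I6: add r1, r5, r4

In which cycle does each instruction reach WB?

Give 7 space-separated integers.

Answer: 5 6 7 10 11 12 13

Derivation:
I0 add r1 <- r5,r4: IF@1 ID@2 stall=0 (-) EX@3 MEM@4 WB@5
I1 add r4 <- r2,r4: IF@2 ID@3 stall=0 (-) EX@4 MEM@5 WB@6
I2 ld r2 <- r2: IF@3 ID@4 stall=0 (-) EX@5 MEM@6 WB@7
I3 mul r1 <- r2,r4: IF@4 ID@5 stall=2 (RAW on I2.r2 (WB@7)) EX@8 MEM@9 WB@10
I4 ld r2 <- r4: IF@5 ID@8 stall=0 (-) EX@9 MEM@10 WB@11
I5 add r3 <- r5,r3: IF@8 ID@9 stall=0 (-) EX@10 MEM@11 WB@12
I6 add r1 <- r5,r4: IF@9 ID@10 stall=0 (-) EX@11 MEM@12 WB@13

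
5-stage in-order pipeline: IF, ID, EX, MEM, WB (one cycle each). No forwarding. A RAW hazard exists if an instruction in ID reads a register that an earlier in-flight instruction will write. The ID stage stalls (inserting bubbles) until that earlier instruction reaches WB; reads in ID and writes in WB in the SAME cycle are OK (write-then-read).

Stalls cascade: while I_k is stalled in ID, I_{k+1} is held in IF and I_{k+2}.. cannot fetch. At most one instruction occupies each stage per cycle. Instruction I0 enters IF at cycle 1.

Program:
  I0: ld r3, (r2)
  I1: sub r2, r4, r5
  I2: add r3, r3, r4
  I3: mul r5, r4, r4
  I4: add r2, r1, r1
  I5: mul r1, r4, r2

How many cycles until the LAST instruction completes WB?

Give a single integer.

Answer: 13

Derivation:
I0 ld r3 <- r2: IF@1 ID@2 stall=0 (-) EX@3 MEM@4 WB@5
I1 sub r2 <- r4,r5: IF@2 ID@3 stall=0 (-) EX@4 MEM@5 WB@6
I2 add r3 <- r3,r4: IF@3 ID@4 stall=1 (RAW on I0.r3 (WB@5)) EX@6 MEM@7 WB@8
I3 mul r5 <- r4,r4: IF@4 ID@6 stall=0 (-) EX@7 MEM@8 WB@9
I4 add r2 <- r1,r1: IF@6 ID@7 stall=0 (-) EX@8 MEM@9 WB@10
I5 mul r1 <- r4,r2: IF@7 ID@8 stall=2 (RAW on I4.r2 (WB@10)) EX@11 MEM@12 WB@13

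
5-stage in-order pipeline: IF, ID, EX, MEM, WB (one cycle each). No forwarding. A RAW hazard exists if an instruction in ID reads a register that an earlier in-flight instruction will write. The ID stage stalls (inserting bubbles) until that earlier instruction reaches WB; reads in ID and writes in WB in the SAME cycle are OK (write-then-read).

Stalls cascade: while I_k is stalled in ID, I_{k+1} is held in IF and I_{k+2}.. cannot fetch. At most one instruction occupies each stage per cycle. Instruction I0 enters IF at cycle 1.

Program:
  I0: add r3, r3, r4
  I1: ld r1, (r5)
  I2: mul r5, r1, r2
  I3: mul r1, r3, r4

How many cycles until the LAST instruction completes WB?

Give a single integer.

Answer: 10

Derivation:
I0 add r3 <- r3,r4: IF@1 ID@2 stall=0 (-) EX@3 MEM@4 WB@5
I1 ld r1 <- r5: IF@2 ID@3 stall=0 (-) EX@4 MEM@5 WB@6
I2 mul r5 <- r1,r2: IF@3 ID@4 stall=2 (RAW on I1.r1 (WB@6)) EX@7 MEM@8 WB@9
I3 mul r1 <- r3,r4: IF@4 ID@7 stall=0 (-) EX@8 MEM@9 WB@10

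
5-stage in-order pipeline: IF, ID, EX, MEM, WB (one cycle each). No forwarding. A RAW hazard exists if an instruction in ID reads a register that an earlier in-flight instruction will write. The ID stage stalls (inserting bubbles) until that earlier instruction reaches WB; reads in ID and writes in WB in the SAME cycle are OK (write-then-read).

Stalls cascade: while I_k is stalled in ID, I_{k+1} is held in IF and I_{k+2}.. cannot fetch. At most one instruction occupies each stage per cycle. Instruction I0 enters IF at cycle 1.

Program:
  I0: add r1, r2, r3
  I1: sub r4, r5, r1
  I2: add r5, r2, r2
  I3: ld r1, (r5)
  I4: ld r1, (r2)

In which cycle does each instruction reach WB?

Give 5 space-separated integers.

I0 add r1 <- r2,r3: IF@1 ID@2 stall=0 (-) EX@3 MEM@4 WB@5
I1 sub r4 <- r5,r1: IF@2 ID@3 stall=2 (RAW on I0.r1 (WB@5)) EX@6 MEM@7 WB@8
I2 add r5 <- r2,r2: IF@3 ID@6 stall=0 (-) EX@7 MEM@8 WB@9
I3 ld r1 <- r5: IF@6 ID@7 stall=2 (RAW on I2.r5 (WB@9)) EX@10 MEM@11 WB@12
I4 ld r1 <- r2: IF@7 ID@10 stall=0 (-) EX@11 MEM@12 WB@13

Answer: 5 8 9 12 13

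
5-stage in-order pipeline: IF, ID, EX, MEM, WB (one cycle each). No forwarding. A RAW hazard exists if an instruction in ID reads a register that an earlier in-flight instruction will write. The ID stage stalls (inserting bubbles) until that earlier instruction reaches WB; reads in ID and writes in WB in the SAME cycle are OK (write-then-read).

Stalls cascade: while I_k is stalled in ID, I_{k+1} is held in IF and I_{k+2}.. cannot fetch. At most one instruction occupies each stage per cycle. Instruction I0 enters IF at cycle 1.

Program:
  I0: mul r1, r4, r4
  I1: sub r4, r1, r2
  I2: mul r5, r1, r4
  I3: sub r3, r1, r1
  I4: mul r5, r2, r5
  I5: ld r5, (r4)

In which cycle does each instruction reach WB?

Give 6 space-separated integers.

Answer: 5 8 11 12 14 15

Derivation:
I0 mul r1 <- r4,r4: IF@1 ID@2 stall=0 (-) EX@3 MEM@4 WB@5
I1 sub r4 <- r1,r2: IF@2 ID@3 stall=2 (RAW on I0.r1 (WB@5)) EX@6 MEM@7 WB@8
I2 mul r5 <- r1,r4: IF@3 ID@6 stall=2 (RAW on I1.r4 (WB@8)) EX@9 MEM@10 WB@11
I3 sub r3 <- r1,r1: IF@6 ID@9 stall=0 (-) EX@10 MEM@11 WB@12
I4 mul r5 <- r2,r5: IF@9 ID@10 stall=1 (RAW on I2.r5 (WB@11)) EX@12 MEM@13 WB@14
I5 ld r5 <- r4: IF@10 ID@12 stall=0 (-) EX@13 MEM@14 WB@15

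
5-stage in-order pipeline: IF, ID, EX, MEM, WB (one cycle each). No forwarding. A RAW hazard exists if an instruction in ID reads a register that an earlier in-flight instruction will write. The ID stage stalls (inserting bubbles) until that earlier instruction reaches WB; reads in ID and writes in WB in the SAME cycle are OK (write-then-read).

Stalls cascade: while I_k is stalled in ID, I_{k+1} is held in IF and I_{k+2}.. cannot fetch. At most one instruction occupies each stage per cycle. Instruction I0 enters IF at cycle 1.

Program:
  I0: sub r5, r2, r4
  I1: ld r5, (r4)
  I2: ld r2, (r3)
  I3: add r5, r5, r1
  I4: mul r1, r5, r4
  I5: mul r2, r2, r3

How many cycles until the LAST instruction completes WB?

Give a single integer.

I0 sub r5 <- r2,r4: IF@1 ID@2 stall=0 (-) EX@3 MEM@4 WB@5
I1 ld r5 <- r4: IF@2 ID@3 stall=0 (-) EX@4 MEM@5 WB@6
I2 ld r2 <- r3: IF@3 ID@4 stall=0 (-) EX@5 MEM@6 WB@7
I3 add r5 <- r5,r1: IF@4 ID@5 stall=1 (RAW on I1.r5 (WB@6)) EX@7 MEM@8 WB@9
I4 mul r1 <- r5,r4: IF@5 ID@7 stall=2 (RAW on I3.r5 (WB@9)) EX@10 MEM@11 WB@12
I5 mul r2 <- r2,r3: IF@7 ID@10 stall=0 (-) EX@11 MEM@12 WB@13

Answer: 13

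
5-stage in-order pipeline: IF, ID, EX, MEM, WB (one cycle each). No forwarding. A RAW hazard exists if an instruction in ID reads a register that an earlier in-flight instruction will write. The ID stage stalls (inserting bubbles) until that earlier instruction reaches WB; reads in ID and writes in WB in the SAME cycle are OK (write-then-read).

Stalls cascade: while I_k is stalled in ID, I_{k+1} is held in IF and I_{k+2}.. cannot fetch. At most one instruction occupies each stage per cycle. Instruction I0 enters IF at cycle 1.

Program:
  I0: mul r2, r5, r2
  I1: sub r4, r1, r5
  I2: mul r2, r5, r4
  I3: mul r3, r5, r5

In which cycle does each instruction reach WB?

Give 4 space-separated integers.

I0 mul r2 <- r5,r2: IF@1 ID@2 stall=0 (-) EX@3 MEM@4 WB@5
I1 sub r4 <- r1,r5: IF@2 ID@3 stall=0 (-) EX@4 MEM@5 WB@6
I2 mul r2 <- r5,r4: IF@3 ID@4 stall=2 (RAW on I1.r4 (WB@6)) EX@7 MEM@8 WB@9
I3 mul r3 <- r5,r5: IF@4 ID@7 stall=0 (-) EX@8 MEM@9 WB@10

Answer: 5 6 9 10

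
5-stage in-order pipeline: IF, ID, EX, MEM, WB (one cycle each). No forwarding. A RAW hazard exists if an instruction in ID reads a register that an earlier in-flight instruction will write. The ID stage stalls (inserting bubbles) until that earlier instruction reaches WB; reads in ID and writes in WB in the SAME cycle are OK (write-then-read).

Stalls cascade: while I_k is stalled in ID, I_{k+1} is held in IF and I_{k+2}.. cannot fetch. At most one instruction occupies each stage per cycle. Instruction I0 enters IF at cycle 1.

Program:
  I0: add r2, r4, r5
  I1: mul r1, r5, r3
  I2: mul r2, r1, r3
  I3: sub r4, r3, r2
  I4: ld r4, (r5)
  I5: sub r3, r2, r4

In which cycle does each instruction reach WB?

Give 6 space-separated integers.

I0 add r2 <- r4,r5: IF@1 ID@2 stall=0 (-) EX@3 MEM@4 WB@5
I1 mul r1 <- r5,r3: IF@2 ID@3 stall=0 (-) EX@4 MEM@5 WB@6
I2 mul r2 <- r1,r3: IF@3 ID@4 stall=2 (RAW on I1.r1 (WB@6)) EX@7 MEM@8 WB@9
I3 sub r4 <- r3,r2: IF@4 ID@7 stall=2 (RAW on I2.r2 (WB@9)) EX@10 MEM@11 WB@12
I4 ld r4 <- r5: IF@7 ID@10 stall=0 (-) EX@11 MEM@12 WB@13
I5 sub r3 <- r2,r4: IF@10 ID@11 stall=2 (RAW on I4.r4 (WB@13)) EX@14 MEM@15 WB@16

Answer: 5 6 9 12 13 16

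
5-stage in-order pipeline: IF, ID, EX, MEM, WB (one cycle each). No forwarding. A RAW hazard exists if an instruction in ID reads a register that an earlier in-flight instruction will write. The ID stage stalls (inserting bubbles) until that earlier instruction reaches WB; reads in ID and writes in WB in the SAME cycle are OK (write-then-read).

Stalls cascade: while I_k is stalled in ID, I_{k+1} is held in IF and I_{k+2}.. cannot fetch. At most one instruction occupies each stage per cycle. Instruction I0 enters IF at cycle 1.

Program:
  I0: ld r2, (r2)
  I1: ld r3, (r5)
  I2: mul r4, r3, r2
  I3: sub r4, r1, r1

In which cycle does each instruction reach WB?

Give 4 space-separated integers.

Answer: 5 6 9 10

Derivation:
I0 ld r2 <- r2: IF@1 ID@2 stall=0 (-) EX@3 MEM@4 WB@5
I1 ld r3 <- r5: IF@2 ID@3 stall=0 (-) EX@4 MEM@5 WB@6
I2 mul r4 <- r3,r2: IF@3 ID@4 stall=2 (RAW on I1.r3 (WB@6)) EX@7 MEM@8 WB@9
I3 sub r4 <- r1,r1: IF@4 ID@7 stall=0 (-) EX@8 MEM@9 WB@10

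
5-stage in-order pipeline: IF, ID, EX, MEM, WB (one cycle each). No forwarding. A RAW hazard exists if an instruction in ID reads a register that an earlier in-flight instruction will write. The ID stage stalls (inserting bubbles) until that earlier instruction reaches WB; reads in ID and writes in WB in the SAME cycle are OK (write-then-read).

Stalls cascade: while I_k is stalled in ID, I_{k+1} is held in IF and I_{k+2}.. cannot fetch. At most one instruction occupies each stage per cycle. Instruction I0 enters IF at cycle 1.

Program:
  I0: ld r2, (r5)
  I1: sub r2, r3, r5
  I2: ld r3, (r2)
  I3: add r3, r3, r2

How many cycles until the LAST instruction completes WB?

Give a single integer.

Answer: 12

Derivation:
I0 ld r2 <- r5: IF@1 ID@2 stall=0 (-) EX@3 MEM@4 WB@5
I1 sub r2 <- r3,r5: IF@2 ID@3 stall=0 (-) EX@4 MEM@5 WB@6
I2 ld r3 <- r2: IF@3 ID@4 stall=2 (RAW on I1.r2 (WB@6)) EX@7 MEM@8 WB@9
I3 add r3 <- r3,r2: IF@4 ID@7 stall=2 (RAW on I2.r3 (WB@9)) EX@10 MEM@11 WB@12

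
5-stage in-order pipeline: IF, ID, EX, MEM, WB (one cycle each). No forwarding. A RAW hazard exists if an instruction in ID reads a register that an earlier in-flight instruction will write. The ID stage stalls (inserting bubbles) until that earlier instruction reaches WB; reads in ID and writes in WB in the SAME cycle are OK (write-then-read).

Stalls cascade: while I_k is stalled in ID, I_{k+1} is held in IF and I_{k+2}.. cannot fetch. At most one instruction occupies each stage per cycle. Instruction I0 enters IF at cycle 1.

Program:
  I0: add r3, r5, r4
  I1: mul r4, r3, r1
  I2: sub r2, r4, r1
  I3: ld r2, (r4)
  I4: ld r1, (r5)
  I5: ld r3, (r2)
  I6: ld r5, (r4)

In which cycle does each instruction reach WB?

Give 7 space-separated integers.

Answer: 5 8 11 12 13 15 16

Derivation:
I0 add r3 <- r5,r4: IF@1 ID@2 stall=0 (-) EX@3 MEM@4 WB@5
I1 mul r4 <- r3,r1: IF@2 ID@3 stall=2 (RAW on I0.r3 (WB@5)) EX@6 MEM@7 WB@8
I2 sub r2 <- r4,r1: IF@3 ID@6 stall=2 (RAW on I1.r4 (WB@8)) EX@9 MEM@10 WB@11
I3 ld r2 <- r4: IF@6 ID@9 stall=0 (-) EX@10 MEM@11 WB@12
I4 ld r1 <- r5: IF@9 ID@10 stall=0 (-) EX@11 MEM@12 WB@13
I5 ld r3 <- r2: IF@10 ID@11 stall=1 (RAW on I3.r2 (WB@12)) EX@13 MEM@14 WB@15
I6 ld r5 <- r4: IF@11 ID@13 stall=0 (-) EX@14 MEM@15 WB@16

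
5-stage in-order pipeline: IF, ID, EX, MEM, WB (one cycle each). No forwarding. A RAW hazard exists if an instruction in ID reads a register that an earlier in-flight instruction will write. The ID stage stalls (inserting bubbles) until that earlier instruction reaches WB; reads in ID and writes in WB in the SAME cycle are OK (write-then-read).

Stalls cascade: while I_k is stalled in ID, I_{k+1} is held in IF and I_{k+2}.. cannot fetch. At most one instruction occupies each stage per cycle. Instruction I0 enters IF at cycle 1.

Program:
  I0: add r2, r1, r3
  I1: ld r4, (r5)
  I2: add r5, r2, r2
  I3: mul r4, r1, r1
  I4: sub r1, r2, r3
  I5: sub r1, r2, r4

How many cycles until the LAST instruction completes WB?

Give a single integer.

I0 add r2 <- r1,r3: IF@1 ID@2 stall=0 (-) EX@3 MEM@4 WB@5
I1 ld r4 <- r5: IF@2 ID@3 stall=0 (-) EX@4 MEM@5 WB@6
I2 add r5 <- r2,r2: IF@3 ID@4 stall=1 (RAW on I0.r2 (WB@5)) EX@6 MEM@7 WB@8
I3 mul r4 <- r1,r1: IF@4 ID@6 stall=0 (-) EX@7 MEM@8 WB@9
I4 sub r1 <- r2,r3: IF@6 ID@7 stall=0 (-) EX@8 MEM@9 WB@10
I5 sub r1 <- r2,r4: IF@7 ID@8 stall=1 (RAW on I3.r4 (WB@9)) EX@10 MEM@11 WB@12

Answer: 12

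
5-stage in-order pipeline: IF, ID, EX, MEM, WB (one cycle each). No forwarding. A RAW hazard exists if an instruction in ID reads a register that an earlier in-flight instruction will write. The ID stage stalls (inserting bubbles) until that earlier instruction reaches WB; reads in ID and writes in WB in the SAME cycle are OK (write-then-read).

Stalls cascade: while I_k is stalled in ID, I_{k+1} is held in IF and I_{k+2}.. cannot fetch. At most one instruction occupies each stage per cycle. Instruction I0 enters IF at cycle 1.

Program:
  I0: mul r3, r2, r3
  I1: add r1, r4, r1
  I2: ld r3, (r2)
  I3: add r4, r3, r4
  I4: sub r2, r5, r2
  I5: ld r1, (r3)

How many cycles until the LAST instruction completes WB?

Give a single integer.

I0 mul r3 <- r2,r3: IF@1 ID@2 stall=0 (-) EX@3 MEM@4 WB@5
I1 add r1 <- r4,r1: IF@2 ID@3 stall=0 (-) EX@4 MEM@5 WB@6
I2 ld r3 <- r2: IF@3 ID@4 stall=0 (-) EX@5 MEM@6 WB@7
I3 add r4 <- r3,r4: IF@4 ID@5 stall=2 (RAW on I2.r3 (WB@7)) EX@8 MEM@9 WB@10
I4 sub r2 <- r5,r2: IF@5 ID@8 stall=0 (-) EX@9 MEM@10 WB@11
I5 ld r1 <- r3: IF@8 ID@9 stall=0 (-) EX@10 MEM@11 WB@12

Answer: 12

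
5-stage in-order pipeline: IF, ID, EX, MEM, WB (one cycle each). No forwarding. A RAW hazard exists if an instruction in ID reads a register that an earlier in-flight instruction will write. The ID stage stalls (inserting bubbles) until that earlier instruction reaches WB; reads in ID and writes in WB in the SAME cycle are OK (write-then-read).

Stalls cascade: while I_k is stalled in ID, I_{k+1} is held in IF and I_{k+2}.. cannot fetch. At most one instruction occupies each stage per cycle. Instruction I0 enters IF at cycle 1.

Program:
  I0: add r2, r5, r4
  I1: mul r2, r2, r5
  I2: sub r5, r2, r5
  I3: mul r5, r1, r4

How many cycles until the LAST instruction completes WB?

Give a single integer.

I0 add r2 <- r5,r4: IF@1 ID@2 stall=0 (-) EX@3 MEM@4 WB@5
I1 mul r2 <- r2,r5: IF@2 ID@3 stall=2 (RAW on I0.r2 (WB@5)) EX@6 MEM@7 WB@8
I2 sub r5 <- r2,r5: IF@3 ID@6 stall=2 (RAW on I1.r2 (WB@8)) EX@9 MEM@10 WB@11
I3 mul r5 <- r1,r4: IF@6 ID@9 stall=0 (-) EX@10 MEM@11 WB@12

Answer: 12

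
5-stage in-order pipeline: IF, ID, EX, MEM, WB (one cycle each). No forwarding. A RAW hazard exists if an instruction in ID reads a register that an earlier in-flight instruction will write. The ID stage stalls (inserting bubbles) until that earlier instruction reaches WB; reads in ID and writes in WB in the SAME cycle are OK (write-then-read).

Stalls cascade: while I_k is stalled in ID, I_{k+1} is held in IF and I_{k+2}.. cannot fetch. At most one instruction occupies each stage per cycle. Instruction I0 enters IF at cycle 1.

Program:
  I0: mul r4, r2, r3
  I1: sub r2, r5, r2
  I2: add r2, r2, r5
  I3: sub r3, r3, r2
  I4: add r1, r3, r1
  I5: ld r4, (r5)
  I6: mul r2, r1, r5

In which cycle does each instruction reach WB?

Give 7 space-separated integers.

I0 mul r4 <- r2,r3: IF@1 ID@2 stall=0 (-) EX@3 MEM@4 WB@5
I1 sub r2 <- r5,r2: IF@2 ID@3 stall=0 (-) EX@4 MEM@5 WB@6
I2 add r2 <- r2,r5: IF@3 ID@4 stall=2 (RAW on I1.r2 (WB@6)) EX@7 MEM@8 WB@9
I3 sub r3 <- r3,r2: IF@4 ID@7 stall=2 (RAW on I2.r2 (WB@9)) EX@10 MEM@11 WB@12
I4 add r1 <- r3,r1: IF@7 ID@10 stall=2 (RAW on I3.r3 (WB@12)) EX@13 MEM@14 WB@15
I5 ld r4 <- r5: IF@10 ID@13 stall=0 (-) EX@14 MEM@15 WB@16
I6 mul r2 <- r1,r5: IF@13 ID@14 stall=1 (RAW on I4.r1 (WB@15)) EX@16 MEM@17 WB@18

Answer: 5 6 9 12 15 16 18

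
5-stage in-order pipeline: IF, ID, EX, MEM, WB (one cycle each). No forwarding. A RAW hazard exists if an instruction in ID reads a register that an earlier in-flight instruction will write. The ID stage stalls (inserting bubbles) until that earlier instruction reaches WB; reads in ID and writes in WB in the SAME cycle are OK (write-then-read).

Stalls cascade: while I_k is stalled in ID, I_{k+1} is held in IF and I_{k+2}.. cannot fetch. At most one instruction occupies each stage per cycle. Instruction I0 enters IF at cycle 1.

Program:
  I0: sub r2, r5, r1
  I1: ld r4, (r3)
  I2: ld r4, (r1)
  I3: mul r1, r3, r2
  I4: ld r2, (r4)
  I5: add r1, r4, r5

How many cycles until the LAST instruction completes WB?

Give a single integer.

Answer: 11

Derivation:
I0 sub r2 <- r5,r1: IF@1 ID@2 stall=0 (-) EX@3 MEM@4 WB@5
I1 ld r4 <- r3: IF@2 ID@3 stall=0 (-) EX@4 MEM@5 WB@6
I2 ld r4 <- r1: IF@3 ID@4 stall=0 (-) EX@5 MEM@6 WB@7
I3 mul r1 <- r3,r2: IF@4 ID@5 stall=0 (-) EX@6 MEM@7 WB@8
I4 ld r2 <- r4: IF@5 ID@6 stall=1 (RAW on I2.r4 (WB@7)) EX@8 MEM@9 WB@10
I5 add r1 <- r4,r5: IF@6 ID@8 stall=0 (-) EX@9 MEM@10 WB@11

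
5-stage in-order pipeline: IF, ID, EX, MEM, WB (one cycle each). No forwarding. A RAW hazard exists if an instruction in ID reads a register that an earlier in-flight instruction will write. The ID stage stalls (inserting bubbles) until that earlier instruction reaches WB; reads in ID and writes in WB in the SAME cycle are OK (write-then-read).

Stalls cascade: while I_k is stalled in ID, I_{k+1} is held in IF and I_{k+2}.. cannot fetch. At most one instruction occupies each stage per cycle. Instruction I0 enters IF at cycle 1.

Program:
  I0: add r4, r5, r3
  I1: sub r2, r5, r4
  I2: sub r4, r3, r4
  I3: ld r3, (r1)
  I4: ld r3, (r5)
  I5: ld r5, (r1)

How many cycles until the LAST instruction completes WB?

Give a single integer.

Answer: 12

Derivation:
I0 add r4 <- r5,r3: IF@1 ID@2 stall=0 (-) EX@3 MEM@4 WB@5
I1 sub r2 <- r5,r4: IF@2 ID@3 stall=2 (RAW on I0.r4 (WB@5)) EX@6 MEM@7 WB@8
I2 sub r4 <- r3,r4: IF@3 ID@6 stall=0 (-) EX@7 MEM@8 WB@9
I3 ld r3 <- r1: IF@6 ID@7 stall=0 (-) EX@8 MEM@9 WB@10
I4 ld r3 <- r5: IF@7 ID@8 stall=0 (-) EX@9 MEM@10 WB@11
I5 ld r5 <- r1: IF@8 ID@9 stall=0 (-) EX@10 MEM@11 WB@12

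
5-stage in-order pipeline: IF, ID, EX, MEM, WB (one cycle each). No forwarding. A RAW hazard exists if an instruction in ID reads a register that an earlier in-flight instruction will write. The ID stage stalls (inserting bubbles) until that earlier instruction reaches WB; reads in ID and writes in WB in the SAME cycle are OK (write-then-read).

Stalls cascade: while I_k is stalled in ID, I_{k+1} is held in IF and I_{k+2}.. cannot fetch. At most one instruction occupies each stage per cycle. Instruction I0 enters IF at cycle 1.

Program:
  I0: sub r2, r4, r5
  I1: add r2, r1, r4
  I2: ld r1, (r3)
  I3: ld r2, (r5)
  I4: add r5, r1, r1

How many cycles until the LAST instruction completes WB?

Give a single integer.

I0 sub r2 <- r4,r5: IF@1 ID@2 stall=0 (-) EX@3 MEM@4 WB@5
I1 add r2 <- r1,r4: IF@2 ID@3 stall=0 (-) EX@4 MEM@5 WB@6
I2 ld r1 <- r3: IF@3 ID@4 stall=0 (-) EX@5 MEM@6 WB@7
I3 ld r2 <- r5: IF@4 ID@5 stall=0 (-) EX@6 MEM@7 WB@8
I4 add r5 <- r1,r1: IF@5 ID@6 stall=1 (RAW on I2.r1 (WB@7)) EX@8 MEM@9 WB@10

Answer: 10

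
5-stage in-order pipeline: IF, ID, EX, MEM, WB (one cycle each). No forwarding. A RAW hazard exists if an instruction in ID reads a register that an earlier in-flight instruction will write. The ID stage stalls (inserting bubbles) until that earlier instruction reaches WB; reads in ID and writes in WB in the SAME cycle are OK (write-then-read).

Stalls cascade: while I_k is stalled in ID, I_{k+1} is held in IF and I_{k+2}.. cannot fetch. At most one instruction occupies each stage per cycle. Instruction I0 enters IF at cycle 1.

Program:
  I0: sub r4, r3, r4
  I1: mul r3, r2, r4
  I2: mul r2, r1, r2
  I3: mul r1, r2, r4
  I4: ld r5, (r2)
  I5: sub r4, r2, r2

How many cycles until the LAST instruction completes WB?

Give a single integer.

Answer: 14

Derivation:
I0 sub r4 <- r3,r4: IF@1 ID@2 stall=0 (-) EX@3 MEM@4 WB@5
I1 mul r3 <- r2,r4: IF@2 ID@3 stall=2 (RAW on I0.r4 (WB@5)) EX@6 MEM@7 WB@8
I2 mul r2 <- r1,r2: IF@3 ID@6 stall=0 (-) EX@7 MEM@8 WB@9
I3 mul r1 <- r2,r4: IF@6 ID@7 stall=2 (RAW on I2.r2 (WB@9)) EX@10 MEM@11 WB@12
I4 ld r5 <- r2: IF@7 ID@10 stall=0 (-) EX@11 MEM@12 WB@13
I5 sub r4 <- r2,r2: IF@10 ID@11 stall=0 (-) EX@12 MEM@13 WB@14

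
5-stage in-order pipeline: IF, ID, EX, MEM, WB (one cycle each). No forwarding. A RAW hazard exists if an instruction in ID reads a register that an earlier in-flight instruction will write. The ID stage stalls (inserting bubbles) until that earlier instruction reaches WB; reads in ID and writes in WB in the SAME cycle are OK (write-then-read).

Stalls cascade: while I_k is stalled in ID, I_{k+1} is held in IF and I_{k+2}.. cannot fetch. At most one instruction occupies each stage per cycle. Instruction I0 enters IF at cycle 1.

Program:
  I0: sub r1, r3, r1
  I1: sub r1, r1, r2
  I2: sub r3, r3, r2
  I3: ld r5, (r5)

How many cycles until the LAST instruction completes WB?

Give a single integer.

Answer: 10

Derivation:
I0 sub r1 <- r3,r1: IF@1 ID@2 stall=0 (-) EX@3 MEM@4 WB@5
I1 sub r1 <- r1,r2: IF@2 ID@3 stall=2 (RAW on I0.r1 (WB@5)) EX@6 MEM@7 WB@8
I2 sub r3 <- r3,r2: IF@3 ID@6 stall=0 (-) EX@7 MEM@8 WB@9
I3 ld r5 <- r5: IF@6 ID@7 stall=0 (-) EX@8 MEM@9 WB@10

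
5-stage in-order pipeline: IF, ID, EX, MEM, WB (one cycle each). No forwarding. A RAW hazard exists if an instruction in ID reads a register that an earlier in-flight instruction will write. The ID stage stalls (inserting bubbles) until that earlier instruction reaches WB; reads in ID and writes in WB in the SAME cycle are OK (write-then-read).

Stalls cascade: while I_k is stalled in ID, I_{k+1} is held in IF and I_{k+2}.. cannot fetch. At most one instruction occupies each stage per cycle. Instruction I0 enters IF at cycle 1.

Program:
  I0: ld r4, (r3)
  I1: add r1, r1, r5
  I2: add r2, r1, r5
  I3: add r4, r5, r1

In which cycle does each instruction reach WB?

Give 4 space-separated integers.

I0 ld r4 <- r3: IF@1 ID@2 stall=0 (-) EX@3 MEM@4 WB@5
I1 add r1 <- r1,r5: IF@2 ID@3 stall=0 (-) EX@4 MEM@5 WB@6
I2 add r2 <- r1,r5: IF@3 ID@4 stall=2 (RAW on I1.r1 (WB@6)) EX@7 MEM@8 WB@9
I3 add r4 <- r5,r1: IF@4 ID@7 stall=0 (-) EX@8 MEM@9 WB@10

Answer: 5 6 9 10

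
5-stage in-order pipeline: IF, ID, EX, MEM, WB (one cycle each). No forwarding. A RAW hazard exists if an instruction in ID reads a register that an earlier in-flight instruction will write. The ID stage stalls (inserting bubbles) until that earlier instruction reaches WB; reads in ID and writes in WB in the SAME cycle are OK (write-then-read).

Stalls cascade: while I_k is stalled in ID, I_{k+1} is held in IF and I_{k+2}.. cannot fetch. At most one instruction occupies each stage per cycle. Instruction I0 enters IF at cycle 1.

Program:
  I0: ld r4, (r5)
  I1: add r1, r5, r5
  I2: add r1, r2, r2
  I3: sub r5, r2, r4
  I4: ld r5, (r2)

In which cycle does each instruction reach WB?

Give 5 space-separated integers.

I0 ld r4 <- r5: IF@1 ID@2 stall=0 (-) EX@3 MEM@4 WB@5
I1 add r1 <- r5,r5: IF@2 ID@3 stall=0 (-) EX@4 MEM@5 WB@6
I2 add r1 <- r2,r2: IF@3 ID@4 stall=0 (-) EX@5 MEM@6 WB@7
I3 sub r5 <- r2,r4: IF@4 ID@5 stall=0 (-) EX@6 MEM@7 WB@8
I4 ld r5 <- r2: IF@5 ID@6 stall=0 (-) EX@7 MEM@8 WB@9

Answer: 5 6 7 8 9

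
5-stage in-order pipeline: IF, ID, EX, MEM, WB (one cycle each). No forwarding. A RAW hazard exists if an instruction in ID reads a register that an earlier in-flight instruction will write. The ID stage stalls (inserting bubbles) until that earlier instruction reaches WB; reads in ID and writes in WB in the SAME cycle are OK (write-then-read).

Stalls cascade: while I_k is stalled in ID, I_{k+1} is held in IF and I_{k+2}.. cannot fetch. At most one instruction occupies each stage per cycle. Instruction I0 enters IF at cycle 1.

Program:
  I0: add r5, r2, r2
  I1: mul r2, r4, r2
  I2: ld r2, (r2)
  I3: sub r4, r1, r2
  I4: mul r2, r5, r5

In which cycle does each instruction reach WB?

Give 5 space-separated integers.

Answer: 5 6 9 12 13

Derivation:
I0 add r5 <- r2,r2: IF@1 ID@2 stall=0 (-) EX@3 MEM@4 WB@5
I1 mul r2 <- r4,r2: IF@2 ID@3 stall=0 (-) EX@4 MEM@5 WB@6
I2 ld r2 <- r2: IF@3 ID@4 stall=2 (RAW on I1.r2 (WB@6)) EX@7 MEM@8 WB@9
I3 sub r4 <- r1,r2: IF@4 ID@7 stall=2 (RAW on I2.r2 (WB@9)) EX@10 MEM@11 WB@12
I4 mul r2 <- r5,r5: IF@7 ID@10 stall=0 (-) EX@11 MEM@12 WB@13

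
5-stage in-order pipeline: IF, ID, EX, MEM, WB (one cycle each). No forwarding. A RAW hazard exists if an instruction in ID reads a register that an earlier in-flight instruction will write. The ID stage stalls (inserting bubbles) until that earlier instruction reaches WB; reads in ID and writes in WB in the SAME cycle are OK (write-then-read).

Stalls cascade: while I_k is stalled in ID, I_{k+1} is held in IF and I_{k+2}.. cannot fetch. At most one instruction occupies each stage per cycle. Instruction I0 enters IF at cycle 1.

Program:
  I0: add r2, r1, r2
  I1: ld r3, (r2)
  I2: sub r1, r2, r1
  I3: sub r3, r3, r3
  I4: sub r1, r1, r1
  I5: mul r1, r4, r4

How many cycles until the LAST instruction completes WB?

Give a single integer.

I0 add r2 <- r1,r2: IF@1 ID@2 stall=0 (-) EX@3 MEM@4 WB@5
I1 ld r3 <- r2: IF@2 ID@3 stall=2 (RAW on I0.r2 (WB@5)) EX@6 MEM@7 WB@8
I2 sub r1 <- r2,r1: IF@3 ID@6 stall=0 (-) EX@7 MEM@8 WB@9
I3 sub r3 <- r3,r3: IF@6 ID@7 stall=1 (RAW on I1.r3 (WB@8)) EX@9 MEM@10 WB@11
I4 sub r1 <- r1,r1: IF@7 ID@9 stall=0 (-) EX@10 MEM@11 WB@12
I5 mul r1 <- r4,r4: IF@9 ID@10 stall=0 (-) EX@11 MEM@12 WB@13

Answer: 13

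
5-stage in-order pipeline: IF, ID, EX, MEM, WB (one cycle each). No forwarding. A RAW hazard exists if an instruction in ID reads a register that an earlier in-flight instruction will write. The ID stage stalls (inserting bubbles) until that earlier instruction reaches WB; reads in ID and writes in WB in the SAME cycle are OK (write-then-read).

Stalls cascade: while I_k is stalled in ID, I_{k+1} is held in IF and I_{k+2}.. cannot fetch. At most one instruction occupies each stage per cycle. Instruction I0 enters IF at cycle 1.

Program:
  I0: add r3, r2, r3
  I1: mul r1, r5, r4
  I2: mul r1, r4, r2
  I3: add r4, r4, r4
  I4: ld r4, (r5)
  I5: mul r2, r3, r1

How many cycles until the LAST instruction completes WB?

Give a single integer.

Answer: 10

Derivation:
I0 add r3 <- r2,r3: IF@1 ID@2 stall=0 (-) EX@3 MEM@4 WB@5
I1 mul r1 <- r5,r4: IF@2 ID@3 stall=0 (-) EX@4 MEM@5 WB@6
I2 mul r1 <- r4,r2: IF@3 ID@4 stall=0 (-) EX@5 MEM@6 WB@7
I3 add r4 <- r4,r4: IF@4 ID@5 stall=0 (-) EX@6 MEM@7 WB@8
I4 ld r4 <- r5: IF@5 ID@6 stall=0 (-) EX@7 MEM@8 WB@9
I5 mul r2 <- r3,r1: IF@6 ID@7 stall=0 (-) EX@8 MEM@9 WB@10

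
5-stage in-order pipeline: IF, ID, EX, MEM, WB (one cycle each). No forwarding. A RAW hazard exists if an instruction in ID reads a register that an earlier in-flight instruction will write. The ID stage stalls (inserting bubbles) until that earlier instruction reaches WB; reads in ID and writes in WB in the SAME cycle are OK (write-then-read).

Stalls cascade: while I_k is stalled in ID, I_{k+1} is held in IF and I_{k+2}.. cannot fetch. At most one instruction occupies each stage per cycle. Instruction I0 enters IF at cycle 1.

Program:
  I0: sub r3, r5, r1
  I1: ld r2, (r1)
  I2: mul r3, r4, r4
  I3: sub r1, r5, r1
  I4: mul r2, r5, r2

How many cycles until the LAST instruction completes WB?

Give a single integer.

Answer: 9

Derivation:
I0 sub r3 <- r5,r1: IF@1 ID@2 stall=0 (-) EX@3 MEM@4 WB@5
I1 ld r2 <- r1: IF@2 ID@3 stall=0 (-) EX@4 MEM@5 WB@6
I2 mul r3 <- r4,r4: IF@3 ID@4 stall=0 (-) EX@5 MEM@6 WB@7
I3 sub r1 <- r5,r1: IF@4 ID@5 stall=0 (-) EX@6 MEM@7 WB@8
I4 mul r2 <- r5,r2: IF@5 ID@6 stall=0 (-) EX@7 MEM@8 WB@9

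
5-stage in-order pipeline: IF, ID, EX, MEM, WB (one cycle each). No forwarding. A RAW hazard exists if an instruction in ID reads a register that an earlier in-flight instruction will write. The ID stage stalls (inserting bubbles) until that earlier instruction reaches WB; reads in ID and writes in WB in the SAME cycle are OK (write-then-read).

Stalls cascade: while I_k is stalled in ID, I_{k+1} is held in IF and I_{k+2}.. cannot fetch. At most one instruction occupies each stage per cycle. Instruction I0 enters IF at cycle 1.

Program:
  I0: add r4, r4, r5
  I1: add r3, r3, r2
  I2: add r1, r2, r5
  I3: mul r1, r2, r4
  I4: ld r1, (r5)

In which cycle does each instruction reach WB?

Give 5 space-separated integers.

I0 add r4 <- r4,r5: IF@1 ID@2 stall=0 (-) EX@3 MEM@4 WB@5
I1 add r3 <- r3,r2: IF@2 ID@3 stall=0 (-) EX@4 MEM@5 WB@6
I2 add r1 <- r2,r5: IF@3 ID@4 stall=0 (-) EX@5 MEM@6 WB@7
I3 mul r1 <- r2,r4: IF@4 ID@5 stall=0 (-) EX@6 MEM@7 WB@8
I4 ld r1 <- r5: IF@5 ID@6 stall=0 (-) EX@7 MEM@8 WB@9

Answer: 5 6 7 8 9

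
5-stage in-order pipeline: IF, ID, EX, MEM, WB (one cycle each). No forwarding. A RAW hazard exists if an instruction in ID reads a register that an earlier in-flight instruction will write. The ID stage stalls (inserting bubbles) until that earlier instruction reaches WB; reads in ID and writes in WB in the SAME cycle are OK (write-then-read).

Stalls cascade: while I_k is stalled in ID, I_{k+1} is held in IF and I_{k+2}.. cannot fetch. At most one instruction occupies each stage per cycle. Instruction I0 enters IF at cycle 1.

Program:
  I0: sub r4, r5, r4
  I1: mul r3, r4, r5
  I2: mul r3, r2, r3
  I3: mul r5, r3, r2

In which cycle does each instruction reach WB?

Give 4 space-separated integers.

Answer: 5 8 11 14

Derivation:
I0 sub r4 <- r5,r4: IF@1 ID@2 stall=0 (-) EX@3 MEM@4 WB@5
I1 mul r3 <- r4,r5: IF@2 ID@3 stall=2 (RAW on I0.r4 (WB@5)) EX@6 MEM@7 WB@8
I2 mul r3 <- r2,r3: IF@3 ID@6 stall=2 (RAW on I1.r3 (WB@8)) EX@9 MEM@10 WB@11
I3 mul r5 <- r3,r2: IF@6 ID@9 stall=2 (RAW on I2.r3 (WB@11)) EX@12 MEM@13 WB@14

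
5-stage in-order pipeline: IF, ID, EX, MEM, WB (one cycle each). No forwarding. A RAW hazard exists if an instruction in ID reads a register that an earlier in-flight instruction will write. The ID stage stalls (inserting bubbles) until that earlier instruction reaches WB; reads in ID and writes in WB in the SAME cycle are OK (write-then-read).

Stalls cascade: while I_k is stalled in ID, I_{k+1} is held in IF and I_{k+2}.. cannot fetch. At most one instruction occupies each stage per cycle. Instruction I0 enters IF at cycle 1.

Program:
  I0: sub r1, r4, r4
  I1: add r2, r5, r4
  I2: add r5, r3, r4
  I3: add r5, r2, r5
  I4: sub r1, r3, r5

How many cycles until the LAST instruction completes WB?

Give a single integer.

Answer: 13

Derivation:
I0 sub r1 <- r4,r4: IF@1 ID@2 stall=0 (-) EX@3 MEM@4 WB@5
I1 add r2 <- r5,r4: IF@2 ID@3 stall=0 (-) EX@4 MEM@5 WB@6
I2 add r5 <- r3,r4: IF@3 ID@4 stall=0 (-) EX@5 MEM@6 WB@7
I3 add r5 <- r2,r5: IF@4 ID@5 stall=2 (RAW on I2.r5 (WB@7)) EX@8 MEM@9 WB@10
I4 sub r1 <- r3,r5: IF@5 ID@8 stall=2 (RAW on I3.r5 (WB@10)) EX@11 MEM@12 WB@13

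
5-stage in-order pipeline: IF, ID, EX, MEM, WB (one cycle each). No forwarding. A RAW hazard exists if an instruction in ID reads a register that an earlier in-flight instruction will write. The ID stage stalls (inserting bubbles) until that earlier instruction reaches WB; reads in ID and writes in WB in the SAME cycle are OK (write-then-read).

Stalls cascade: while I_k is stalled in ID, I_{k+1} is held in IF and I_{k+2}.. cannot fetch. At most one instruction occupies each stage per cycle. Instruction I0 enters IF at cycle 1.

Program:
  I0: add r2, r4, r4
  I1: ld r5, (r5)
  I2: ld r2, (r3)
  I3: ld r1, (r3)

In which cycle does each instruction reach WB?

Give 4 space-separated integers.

I0 add r2 <- r4,r4: IF@1 ID@2 stall=0 (-) EX@3 MEM@4 WB@5
I1 ld r5 <- r5: IF@2 ID@3 stall=0 (-) EX@4 MEM@5 WB@6
I2 ld r2 <- r3: IF@3 ID@4 stall=0 (-) EX@5 MEM@6 WB@7
I3 ld r1 <- r3: IF@4 ID@5 stall=0 (-) EX@6 MEM@7 WB@8

Answer: 5 6 7 8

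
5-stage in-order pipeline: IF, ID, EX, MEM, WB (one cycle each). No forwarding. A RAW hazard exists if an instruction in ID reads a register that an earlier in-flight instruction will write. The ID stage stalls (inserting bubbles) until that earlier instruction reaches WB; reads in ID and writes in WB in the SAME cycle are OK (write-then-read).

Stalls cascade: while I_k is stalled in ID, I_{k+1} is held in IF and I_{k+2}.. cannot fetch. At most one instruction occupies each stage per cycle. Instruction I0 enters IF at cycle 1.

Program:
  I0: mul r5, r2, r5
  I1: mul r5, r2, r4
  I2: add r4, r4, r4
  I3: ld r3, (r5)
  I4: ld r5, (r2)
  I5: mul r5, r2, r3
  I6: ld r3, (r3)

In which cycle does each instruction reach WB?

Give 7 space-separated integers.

I0 mul r5 <- r2,r5: IF@1 ID@2 stall=0 (-) EX@3 MEM@4 WB@5
I1 mul r5 <- r2,r4: IF@2 ID@3 stall=0 (-) EX@4 MEM@5 WB@6
I2 add r4 <- r4,r4: IF@3 ID@4 stall=0 (-) EX@5 MEM@6 WB@7
I3 ld r3 <- r5: IF@4 ID@5 stall=1 (RAW on I1.r5 (WB@6)) EX@7 MEM@8 WB@9
I4 ld r5 <- r2: IF@5 ID@7 stall=0 (-) EX@8 MEM@9 WB@10
I5 mul r5 <- r2,r3: IF@7 ID@8 stall=1 (RAW on I3.r3 (WB@9)) EX@10 MEM@11 WB@12
I6 ld r3 <- r3: IF@8 ID@10 stall=0 (-) EX@11 MEM@12 WB@13

Answer: 5 6 7 9 10 12 13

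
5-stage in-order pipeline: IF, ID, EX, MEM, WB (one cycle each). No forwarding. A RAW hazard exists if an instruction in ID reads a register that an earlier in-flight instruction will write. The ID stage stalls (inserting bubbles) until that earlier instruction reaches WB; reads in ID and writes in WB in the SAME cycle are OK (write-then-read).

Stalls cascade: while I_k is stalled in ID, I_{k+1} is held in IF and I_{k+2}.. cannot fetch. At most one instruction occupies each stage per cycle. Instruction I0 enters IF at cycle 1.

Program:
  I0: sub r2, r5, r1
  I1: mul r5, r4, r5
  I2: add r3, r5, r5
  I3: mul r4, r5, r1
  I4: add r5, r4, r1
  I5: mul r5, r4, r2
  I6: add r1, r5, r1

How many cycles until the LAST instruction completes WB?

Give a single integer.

Answer: 17

Derivation:
I0 sub r2 <- r5,r1: IF@1 ID@2 stall=0 (-) EX@3 MEM@4 WB@5
I1 mul r5 <- r4,r5: IF@2 ID@3 stall=0 (-) EX@4 MEM@5 WB@6
I2 add r3 <- r5,r5: IF@3 ID@4 stall=2 (RAW on I1.r5 (WB@6)) EX@7 MEM@8 WB@9
I3 mul r4 <- r5,r1: IF@4 ID@7 stall=0 (-) EX@8 MEM@9 WB@10
I4 add r5 <- r4,r1: IF@7 ID@8 stall=2 (RAW on I3.r4 (WB@10)) EX@11 MEM@12 WB@13
I5 mul r5 <- r4,r2: IF@8 ID@11 stall=0 (-) EX@12 MEM@13 WB@14
I6 add r1 <- r5,r1: IF@11 ID@12 stall=2 (RAW on I5.r5 (WB@14)) EX@15 MEM@16 WB@17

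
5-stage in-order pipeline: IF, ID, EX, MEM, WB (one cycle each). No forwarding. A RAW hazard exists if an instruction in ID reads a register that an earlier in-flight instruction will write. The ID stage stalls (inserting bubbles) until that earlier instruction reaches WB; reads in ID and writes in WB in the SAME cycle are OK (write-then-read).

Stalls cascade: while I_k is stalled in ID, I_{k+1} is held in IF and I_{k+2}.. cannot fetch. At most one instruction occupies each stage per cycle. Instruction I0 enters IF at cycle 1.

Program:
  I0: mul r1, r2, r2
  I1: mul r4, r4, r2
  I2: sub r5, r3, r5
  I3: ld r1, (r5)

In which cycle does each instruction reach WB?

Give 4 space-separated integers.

I0 mul r1 <- r2,r2: IF@1 ID@2 stall=0 (-) EX@3 MEM@4 WB@5
I1 mul r4 <- r4,r2: IF@2 ID@3 stall=0 (-) EX@4 MEM@5 WB@6
I2 sub r5 <- r3,r5: IF@3 ID@4 stall=0 (-) EX@5 MEM@6 WB@7
I3 ld r1 <- r5: IF@4 ID@5 stall=2 (RAW on I2.r5 (WB@7)) EX@8 MEM@9 WB@10

Answer: 5 6 7 10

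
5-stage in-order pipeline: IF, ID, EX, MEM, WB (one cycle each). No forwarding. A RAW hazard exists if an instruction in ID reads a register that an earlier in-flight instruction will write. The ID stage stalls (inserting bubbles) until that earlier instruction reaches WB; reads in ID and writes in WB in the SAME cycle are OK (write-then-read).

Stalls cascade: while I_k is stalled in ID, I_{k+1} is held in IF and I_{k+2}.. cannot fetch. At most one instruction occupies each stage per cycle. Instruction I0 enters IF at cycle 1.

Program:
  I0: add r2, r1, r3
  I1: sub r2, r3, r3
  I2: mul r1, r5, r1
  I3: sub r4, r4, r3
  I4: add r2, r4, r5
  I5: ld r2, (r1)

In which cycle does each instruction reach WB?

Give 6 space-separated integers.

Answer: 5 6 7 8 11 12

Derivation:
I0 add r2 <- r1,r3: IF@1 ID@2 stall=0 (-) EX@3 MEM@4 WB@5
I1 sub r2 <- r3,r3: IF@2 ID@3 stall=0 (-) EX@4 MEM@5 WB@6
I2 mul r1 <- r5,r1: IF@3 ID@4 stall=0 (-) EX@5 MEM@6 WB@7
I3 sub r4 <- r4,r3: IF@4 ID@5 stall=0 (-) EX@6 MEM@7 WB@8
I4 add r2 <- r4,r5: IF@5 ID@6 stall=2 (RAW on I3.r4 (WB@8)) EX@9 MEM@10 WB@11
I5 ld r2 <- r1: IF@6 ID@9 stall=0 (-) EX@10 MEM@11 WB@12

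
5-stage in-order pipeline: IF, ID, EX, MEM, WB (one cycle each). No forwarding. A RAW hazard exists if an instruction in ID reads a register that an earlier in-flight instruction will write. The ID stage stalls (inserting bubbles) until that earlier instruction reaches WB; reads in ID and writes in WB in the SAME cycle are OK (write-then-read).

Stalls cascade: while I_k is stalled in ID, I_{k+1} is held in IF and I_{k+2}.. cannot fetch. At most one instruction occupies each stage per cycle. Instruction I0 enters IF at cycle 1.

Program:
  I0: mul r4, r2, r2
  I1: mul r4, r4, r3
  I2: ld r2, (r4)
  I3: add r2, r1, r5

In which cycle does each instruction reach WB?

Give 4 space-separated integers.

Answer: 5 8 11 12

Derivation:
I0 mul r4 <- r2,r2: IF@1 ID@2 stall=0 (-) EX@3 MEM@4 WB@5
I1 mul r4 <- r4,r3: IF@2 ID@3 stall=2 (RAW on I0.r4 (WB@5)) EX@6 MEM@7 WB@8
I2 ld r2 <- r4: IF@3 ID@6 stall=2 (RAW on I1.r4 (WB@8)) EX@9 MEM@10 WB@11
I3 add r2 <- r1,r5: IF@6 ID@9 stall=0 (-) EX@10 MEM@11 WB@12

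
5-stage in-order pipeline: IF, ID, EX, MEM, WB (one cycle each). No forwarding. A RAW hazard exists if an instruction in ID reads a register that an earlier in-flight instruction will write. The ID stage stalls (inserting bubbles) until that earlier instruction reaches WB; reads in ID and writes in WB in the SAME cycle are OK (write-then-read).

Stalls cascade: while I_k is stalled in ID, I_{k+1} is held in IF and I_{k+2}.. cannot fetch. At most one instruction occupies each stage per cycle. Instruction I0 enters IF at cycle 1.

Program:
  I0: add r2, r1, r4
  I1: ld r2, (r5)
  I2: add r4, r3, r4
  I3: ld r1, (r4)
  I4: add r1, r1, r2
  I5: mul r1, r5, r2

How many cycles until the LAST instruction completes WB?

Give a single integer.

Answer: 14

Derivation:
I0 add r2 <- r1,r4: IF@1 ID@2 stall=0 (-) EX@3 MEM@4 WB@5
I1 ld r2 <- r5: IF@2 ID@3 stall=0 (-) EX@4 MEM@5 WB@6
I2 add r4 <- r3,r4: IF@3 ID@4 stall=0 (-) EX@5 MEM@6 WB@7
I3 ld r1 <- r4: IF@4 ID@5 stall=2 (RAW on I2.r4 (WB@7)) EX@8 MEM@9 WB@10
I4 add r1 <- r1,r2: IF@5 ID@8 stall=2 (RAW on I3.r1 (WB@10)) EX@11 MEM@12 WB@13
I5 mul r1 <- r5,r2: IF@8 ID@11 stall=0 (-) EX@12 MEM@13 WB@14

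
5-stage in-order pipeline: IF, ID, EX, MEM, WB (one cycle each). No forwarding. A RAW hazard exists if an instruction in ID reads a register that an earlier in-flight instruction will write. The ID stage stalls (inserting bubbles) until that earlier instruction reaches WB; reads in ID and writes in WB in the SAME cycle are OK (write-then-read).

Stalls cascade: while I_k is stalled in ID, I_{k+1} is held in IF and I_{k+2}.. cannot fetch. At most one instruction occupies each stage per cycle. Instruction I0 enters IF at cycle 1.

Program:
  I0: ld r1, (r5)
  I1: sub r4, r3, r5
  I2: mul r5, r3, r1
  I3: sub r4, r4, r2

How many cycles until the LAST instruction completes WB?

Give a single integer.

I0 ld r1 <- r5: IF@1 ID@2 stall=0 (-) EX@3 MEM@4 WB@5
I1 sub r4 <- r3,r5: IF@2 ID@3 stall=0 (-) EX@4 MEM@5 WB@6
I2 mul r5 <- r3,r1: IF@3 ID@4 stall=1 (RAW on I0.r1 (WB@5)) EX@6 MEM@7 WB@8
I3 sub r4 <- r4,r2: IF@4 ID@6 stall=0 (-) EX@7 MEM@8 WB@9

Answer: 9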